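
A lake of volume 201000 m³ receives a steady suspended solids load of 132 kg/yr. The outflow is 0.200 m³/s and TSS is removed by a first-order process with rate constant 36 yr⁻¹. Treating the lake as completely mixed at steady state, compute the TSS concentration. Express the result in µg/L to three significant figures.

9.74 µg/L

Outflow Q = 0.200 m³/s × 3.156e+07 s/yr = 6.312e+06 m³/yr.
Steady-state CSTR mass balance: W = Q·C + k·V·C, so C = W/(Q + kV).
Q + kV = 6.312e+06 + 36·201000 = 1.355e+07 m³/yr.
C = 132/1.355e+07 = 9.743e-06 kg/m³ = 0.009743 mg/L = 9.743 µg/L.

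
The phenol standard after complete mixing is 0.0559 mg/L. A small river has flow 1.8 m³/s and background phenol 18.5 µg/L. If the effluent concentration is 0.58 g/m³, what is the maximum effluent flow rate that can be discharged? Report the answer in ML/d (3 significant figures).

11.1 ML/d

18.5 µg/L = 0.0185 mg/L.
Mass balance at complete mixing: C_std·(Q_w + Q_r) = Q_w·C_e + Q_r·C_b.
Rearranging, Q_w = Q_r·(C_std − C_b)/(C_e − C_std) = 1.8·(0.0559 − 0.0185) / (0.58 − 0.0559) = 0.1284 m³/s.
= 11.1 ML/d.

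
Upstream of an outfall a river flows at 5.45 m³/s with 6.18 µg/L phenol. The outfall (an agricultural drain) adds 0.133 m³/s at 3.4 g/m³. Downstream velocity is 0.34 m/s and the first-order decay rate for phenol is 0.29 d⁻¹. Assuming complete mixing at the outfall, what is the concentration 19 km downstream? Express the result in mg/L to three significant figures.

0.0721 mg/L

6.18 µg/L = 0.00618 mg/L.
After complete mixing, C₀ = (0.133·3.4 + 5.45·0.00618) / 5.583 = 0.08703 mg/L.
Travel time t = 1.9e+04 m / 0.34 m/s = 5.588e+04 s = 0.6468 d.
C = 0.08703·exp(−0.29·0.6468) = 0.08703·0.829 = 0.07214 mg/L.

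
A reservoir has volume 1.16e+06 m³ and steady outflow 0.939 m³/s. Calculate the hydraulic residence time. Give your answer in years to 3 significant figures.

0.0391 yr

Q = 0.939 m³/s × 3.156e+07 s/yr = 2.963e+07 m³/yr.
Hydraulic residence time τ = V/Q = 1.16e+06/2.963e+07 = 0.03915 yr.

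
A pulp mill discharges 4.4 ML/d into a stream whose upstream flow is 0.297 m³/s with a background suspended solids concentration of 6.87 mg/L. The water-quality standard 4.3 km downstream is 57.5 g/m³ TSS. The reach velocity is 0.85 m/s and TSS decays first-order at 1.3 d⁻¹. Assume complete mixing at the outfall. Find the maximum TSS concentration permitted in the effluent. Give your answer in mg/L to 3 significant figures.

384 mg/L

4.4 ML/d = 0.05093 m³/s.
Travel time to the compliance point: t = 4300/0.85 = 5059 s = 0.05855 d; decay factor exp(−1.3·0.05855) = 0.9267.
So the concentration just after mixing may be at most 57.5/0.9267 = 62.05 mg/L.
Mass balance: 62.05·0.3479 = 0.05093·Cₑ + 0.297·6.87.
Cₑ = (21.59 − 2.04) / 0.05093 = 383.8 mg/L.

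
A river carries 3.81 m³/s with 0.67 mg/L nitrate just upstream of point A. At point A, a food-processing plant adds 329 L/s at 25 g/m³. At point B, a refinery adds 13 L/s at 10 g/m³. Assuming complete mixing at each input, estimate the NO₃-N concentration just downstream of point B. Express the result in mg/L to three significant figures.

329 L/s = 0.329 m³/s.
After input A: C = (3.81·0.67 + 0.329·25) / 4.139 = 2.604 mg/L.
13 L/s = 0.013 m³/s.
After input B: C = (4.139·2.604 + 0.013·10) / 4.152 = 2.627 mg/L.

2.63 mg/L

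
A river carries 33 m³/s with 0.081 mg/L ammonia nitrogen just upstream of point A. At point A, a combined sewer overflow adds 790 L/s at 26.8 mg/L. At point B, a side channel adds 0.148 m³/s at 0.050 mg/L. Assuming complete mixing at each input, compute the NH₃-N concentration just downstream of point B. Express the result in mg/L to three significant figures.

790 L/s = 0.79 m³/s.
After input A: C = (33·0.081 + 0.79·26.8) / 33.79 = 0.7057 mg/L.
After input B: C = (33.79·0.7057 + 0.148·0.05) / 33.94 = 0.7028 mg/L.

0.703 mg/L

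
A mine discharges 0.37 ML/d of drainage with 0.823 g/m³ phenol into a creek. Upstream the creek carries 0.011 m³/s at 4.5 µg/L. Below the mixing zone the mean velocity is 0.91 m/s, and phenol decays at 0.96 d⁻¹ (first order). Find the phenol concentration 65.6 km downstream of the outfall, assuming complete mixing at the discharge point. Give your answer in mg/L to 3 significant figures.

0.37 ML/d = 0.004282 m³/s.
4.5 µg/L = 0.0045 mg/L.
After complete mixing, C₀ = (0.004282·0.823 + 0.011·0.0045) / 0.01528 = 0.2339 mg/L.
Travel time t = 6.56e+04 m / 0.91 m/s = 7.209e+04 s = 0.8344 d.
C = 0.2339·exp(−0.96·0.8344) = 0.2339·0.4489 = 0.105 mg/L.

0.105 mg/L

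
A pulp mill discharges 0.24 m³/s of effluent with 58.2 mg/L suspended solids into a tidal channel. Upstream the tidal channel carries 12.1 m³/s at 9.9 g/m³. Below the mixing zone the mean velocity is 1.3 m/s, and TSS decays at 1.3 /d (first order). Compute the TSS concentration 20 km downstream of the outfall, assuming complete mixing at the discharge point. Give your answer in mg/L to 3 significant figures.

8.60 mg/L

After complete mixing, C₀ = (0.24·58.2 + 12.1·9.9) / 12.34 = 10.84 mg/L.
Travel time t = 2e+04 m / 1.3 m/s = 1.538e+04 s = 0.1781 d.
C = 10.84·exp(−1.3·0.1781) = 10.84·0.7934 = 8.6 mg/L.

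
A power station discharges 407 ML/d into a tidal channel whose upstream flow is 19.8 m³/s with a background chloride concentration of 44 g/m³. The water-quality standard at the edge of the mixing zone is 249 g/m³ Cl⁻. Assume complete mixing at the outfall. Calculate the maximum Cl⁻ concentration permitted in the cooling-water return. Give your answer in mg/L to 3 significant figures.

1110 mg/L

407 ML/d = 4.711 m³/s.
Mass balance: 249·24.51 = 4.711·Cₑ + 19.8·44.
Cₑ = (6103 − 871.2) / 4.711 = 1111 mg/L.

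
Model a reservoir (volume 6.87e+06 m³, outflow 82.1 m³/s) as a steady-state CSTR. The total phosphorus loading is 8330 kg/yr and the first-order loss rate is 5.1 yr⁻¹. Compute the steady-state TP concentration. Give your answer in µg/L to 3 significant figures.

Outflow Q = 82.1 m³/s × 3.156e+07 s/yr = 2.591e+09 m³/yr.
Steady-state CSTR mass balance: W = Q·C + k·V·C, so C = W/(Q + kV).
Q + kV = 2.591e+09 + 5.1·6.87e+06 = 2.626e+09 m³/yr.
C = 8330/2.626e+09 = 3.172e-06 kg/m³ = 0.003172 mg/L = 3.172 µg/L.

3.17 µg/L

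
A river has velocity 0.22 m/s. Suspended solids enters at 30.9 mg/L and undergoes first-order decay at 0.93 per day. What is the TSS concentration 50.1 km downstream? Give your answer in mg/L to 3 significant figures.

Travel time t = 50.1 km / 0.22 m/s = 5.01e+04/0.22 = 2.277e+05 s = 2.636 d.
First-order decay: C = 30.9·exp(−0.93·2.636) = 30.9·0.08619 = 2.663 mg/L.

2.66 mg/L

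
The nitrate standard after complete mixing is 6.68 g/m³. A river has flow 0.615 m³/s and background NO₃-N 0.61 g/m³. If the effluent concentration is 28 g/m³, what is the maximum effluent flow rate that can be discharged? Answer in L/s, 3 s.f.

Mass balance at complete mixing: C_std·(Q_w + Q_r) = Q_w·C_e + Q_r·C_b.
Rearranging, Q_w = Q_r·(C_std − C_b)/(C_e − C_std) = 0.615·(6.68 − 0.61) / (28 − 6.68) = 0.1751 m³/s.
= 175.1 L/s.

175 L/s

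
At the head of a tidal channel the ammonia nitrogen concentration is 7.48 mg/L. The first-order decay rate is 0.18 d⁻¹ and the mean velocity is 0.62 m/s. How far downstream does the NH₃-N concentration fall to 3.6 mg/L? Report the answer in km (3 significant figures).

218 km

From C = C₀·e^(−kt), t = ln(C₀/C)/k = ln(7.48/3.6)/0.18 = 0.7313/0.18 = 4.063 d.
Distance = v·t = 0.62 m/s × 3.51e+05 s = 2.176e+05 m = 217.6 km.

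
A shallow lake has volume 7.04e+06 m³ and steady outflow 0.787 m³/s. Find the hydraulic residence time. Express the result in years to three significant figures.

0.283 yr

Q = 0.787 m³/s × 3.156e+07 s/yr = 2.484e+07 m³/yr.
Hydraulic residence time τ = V/Q = 7.04e+06/2.484e+07 = 0.2835 yr.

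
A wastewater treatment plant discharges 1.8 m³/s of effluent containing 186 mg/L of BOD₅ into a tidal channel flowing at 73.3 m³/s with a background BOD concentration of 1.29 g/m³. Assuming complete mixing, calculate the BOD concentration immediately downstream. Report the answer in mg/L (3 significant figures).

5.72 mg/L

Conservation of mass across the mixing zone: C = (1.8·186 + 73.3·1.29) / (1.8 + 73.3) = 429.4/75.1 = 5.717 mg/L.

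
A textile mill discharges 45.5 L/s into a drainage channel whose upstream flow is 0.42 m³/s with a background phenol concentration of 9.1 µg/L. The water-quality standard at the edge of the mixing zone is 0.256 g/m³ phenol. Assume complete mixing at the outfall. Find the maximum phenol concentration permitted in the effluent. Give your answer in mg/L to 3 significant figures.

45.5 L/s = 0.0455 m³/s.
9.1 µg/L = 0.0091 mg/L.
Mass balance: 0.256·0.4655 = 0.0455·Cₑ + 0.42·0.0091.
Cₑ = (0.1192 − 0.003822) / 0.0455 = 2.535 mg/L.

2.54 mg/L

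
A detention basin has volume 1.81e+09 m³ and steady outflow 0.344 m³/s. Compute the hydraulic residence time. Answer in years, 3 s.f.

167 yr

Q = 0.344 m³/s × 3.156e+07 s/yr = 1.086e+07 m³/yr.
Hydraulic residence time τ = V/Q = 1.81e+09/1.086e+07 = 166.7 yr.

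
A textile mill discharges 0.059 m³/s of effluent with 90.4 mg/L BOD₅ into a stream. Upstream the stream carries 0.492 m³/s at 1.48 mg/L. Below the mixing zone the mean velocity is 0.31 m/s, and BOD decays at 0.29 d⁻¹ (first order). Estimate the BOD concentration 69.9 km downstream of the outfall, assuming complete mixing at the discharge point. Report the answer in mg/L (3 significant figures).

After complete mixing, C₀ = (0.059·90.4 + 0.492·1.48) / 0.551 = 11 mg/L.
Travel time t = 6.99e+04 m / 0.31 m/s = 2.255e+05 s = 2.61 d.
C = 11·exp(−0.29·2.61) = 11·0.4692 = 5.161 mg/L.

5.16 mg/L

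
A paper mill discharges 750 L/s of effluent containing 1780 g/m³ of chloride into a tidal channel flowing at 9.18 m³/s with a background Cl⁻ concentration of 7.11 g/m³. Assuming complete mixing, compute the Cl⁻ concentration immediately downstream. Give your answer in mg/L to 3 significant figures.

750 L/s = 0.75 m³/s.
Flow-weighted mixing gives C = (0.75·1780 + 9.18·7.11) / (0.75 + 9.18) = 1400/9.93 = 141 mg/L.

141 mg/L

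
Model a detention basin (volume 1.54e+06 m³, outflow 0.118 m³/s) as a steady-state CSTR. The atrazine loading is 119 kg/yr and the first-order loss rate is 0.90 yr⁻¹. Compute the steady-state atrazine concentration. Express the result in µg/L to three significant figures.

Outflow Q = 0.118 m³/s × 3.156e+07 s/yr = 3.724e+06 m³/yr.
Steady-state CSTR mass balance: W = Q·C + k·V·C, so C = W/(Q + kV).
Q + kV = 3.724e+06 + 0.90·1.54e+06 = 5.11e+06 m³/yr.
C = 119/5.11e+06 = 2.329e-05 kg/m³ = 0.02329 mg/L = 23.29 µg/L.

23.3 µg/L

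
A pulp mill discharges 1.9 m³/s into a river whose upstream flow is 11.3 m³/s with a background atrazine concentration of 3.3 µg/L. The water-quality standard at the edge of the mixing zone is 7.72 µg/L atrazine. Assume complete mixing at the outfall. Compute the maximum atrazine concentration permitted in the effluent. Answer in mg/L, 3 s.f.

0.0340 mg/L

3.3 µg/L = 0.0033 mg/L.
7.72 µg/L = 0.00772 mg/L.
Mass balance: 0.00772·13.2 = 1.9·Cₑ + 11.3·0.0033.
Cₑ = (0.1019 − 0.03729) / 1.9 = 0.03401 mg/L.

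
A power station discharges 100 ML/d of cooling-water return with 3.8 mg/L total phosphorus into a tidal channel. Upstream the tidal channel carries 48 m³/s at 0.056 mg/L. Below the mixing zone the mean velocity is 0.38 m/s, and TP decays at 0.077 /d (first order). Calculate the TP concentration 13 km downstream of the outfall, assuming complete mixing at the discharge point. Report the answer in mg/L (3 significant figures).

100 ML/d = 1.157 m³/s.
After complete mixing, C₀ = (1.157·3.8 + 48·0.056) / 49.16 = 0.1442 mg/L.
Travel time t = 1.3e+04 m / 0.38 m/s = 3.421e+04 s = 0.396 d.
C = 0.1442·exp(−0.077·0.396) = 0.1442·0.97 = 0.1398 mg/L.

0.140 mg/L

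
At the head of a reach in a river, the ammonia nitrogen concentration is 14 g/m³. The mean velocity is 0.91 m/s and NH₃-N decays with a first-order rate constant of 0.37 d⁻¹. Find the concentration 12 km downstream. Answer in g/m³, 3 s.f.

13.2 g/m³

Travel time t = 12 km / 0.91 m/s = 1.2e+04/0.91 = 1.319e+04 s = 0.1526 d.
First-order decay: C = 14·exp(−0.37·0.1526) = 14·0.9451 = 13.23 g/m³.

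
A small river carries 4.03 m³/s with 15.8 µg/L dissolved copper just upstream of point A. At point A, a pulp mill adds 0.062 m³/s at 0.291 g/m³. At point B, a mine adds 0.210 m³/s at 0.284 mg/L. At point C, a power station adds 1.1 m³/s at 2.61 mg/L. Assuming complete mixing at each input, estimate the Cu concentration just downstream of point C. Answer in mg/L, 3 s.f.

15.8 µg/L = 0.0158 mg/L.
After input A: C = (4.03·0.0158 + 0.062·0.291) / 4.092 = 0.01997 mg/L.
After input B: C = (4.092·0.01997 + 0.21·0.284) / 4.302 = 0.03286 mg/L.
After input C: C = (4.302·0.03286 + 1.1·2.61) / 5.402 = 0.5576 mg/L.

0.558 mg/L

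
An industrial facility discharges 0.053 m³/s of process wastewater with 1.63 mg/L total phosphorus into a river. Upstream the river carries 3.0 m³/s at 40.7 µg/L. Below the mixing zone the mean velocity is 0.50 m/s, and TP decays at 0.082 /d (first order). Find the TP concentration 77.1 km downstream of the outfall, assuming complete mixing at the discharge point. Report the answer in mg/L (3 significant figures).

40.7 µg/L = 0.0407 mg/L.
After complete mixing, C₀ = (0.053·1.63 + 3·0.0407) / 3.053 = 0.06829 mg/L.
Travel time t = 7.71e+04 m / 0.50 m/s = 1.542e+05 s = 1.785 d.
C = 0.06829·exp(−0.082·1.785) = 0.06829·0.8639 = 0.05899 mg/L.

0.0590 mg/L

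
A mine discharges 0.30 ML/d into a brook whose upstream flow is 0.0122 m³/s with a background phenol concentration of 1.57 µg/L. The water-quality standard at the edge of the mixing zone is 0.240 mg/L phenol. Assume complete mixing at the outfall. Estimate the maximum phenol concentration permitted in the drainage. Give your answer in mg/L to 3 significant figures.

0.30 ML/d = 0.003472 m³/s.
1.57 µg/L = 0.00157 mg/L.
Mass balance: 0.24·0.01567 = 0.003472·Cₑ + 0.0122·0.00157.
Cₑ = (0.003761 − 1.915e-05) / 0.003472 = 1.078 mg/L.

1.08 mg/L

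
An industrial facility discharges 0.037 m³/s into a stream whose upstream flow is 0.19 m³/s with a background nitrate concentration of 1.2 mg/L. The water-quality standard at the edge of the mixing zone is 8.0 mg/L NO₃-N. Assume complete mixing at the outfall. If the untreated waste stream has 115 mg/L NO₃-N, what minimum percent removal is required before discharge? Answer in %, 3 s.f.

Mass balance: 8·0.227 = 0.037·Cₑ + 0.19·1.2.
Cₑ = (1.816 − 0.228) / 0.037 = 42.92 mg/L.
Required removal = 1 − 42.92/115 = 62.68 %.

62.7 %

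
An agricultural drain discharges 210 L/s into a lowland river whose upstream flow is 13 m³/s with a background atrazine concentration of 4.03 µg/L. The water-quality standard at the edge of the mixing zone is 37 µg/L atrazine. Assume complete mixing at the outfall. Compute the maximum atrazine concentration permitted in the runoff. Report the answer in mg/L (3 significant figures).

2.08 mg/L

210 L/s = 0.21 m³/s.
4.03 µg/L = 0.00403 mg/L.
37 µg/L = 0.037 mg/L.
Mass balance: 0.037·13.21 = 0.21·Cₑ + 13·0.00403.
Cₑ = (0.4888 − 0.05239) / 0.21 = 2.078 mg/L.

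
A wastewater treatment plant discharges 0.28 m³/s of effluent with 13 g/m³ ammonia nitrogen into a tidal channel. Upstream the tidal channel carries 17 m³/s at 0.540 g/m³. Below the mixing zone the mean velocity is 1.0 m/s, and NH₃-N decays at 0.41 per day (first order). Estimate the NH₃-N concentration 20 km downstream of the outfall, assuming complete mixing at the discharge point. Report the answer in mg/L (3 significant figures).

After complete mixing, C₀ = (0.28·13 + 17·0.54) / 17.28 = 0.7419 mg/L.
Travel time t = 2e+04 m / 1.0 m/s = 2e+04 s = 0.2315 d.
C = 0.7419·exp(−0.41·0.2315) = 0.7419·0.9095 = 0.6747 mg/L.

0.675 mg/L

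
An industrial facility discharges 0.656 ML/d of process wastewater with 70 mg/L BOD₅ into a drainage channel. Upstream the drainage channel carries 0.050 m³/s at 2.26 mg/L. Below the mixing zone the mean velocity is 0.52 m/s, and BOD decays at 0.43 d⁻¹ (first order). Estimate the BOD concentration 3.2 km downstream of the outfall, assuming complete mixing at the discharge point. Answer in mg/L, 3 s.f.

10.9 mg/L

0.656 ML/d = 0.007593 m³/s.
After complete mixing, C₀ = (0.007593·70 + 0.05·2.26) / 0.05759 = 11.19 mg/L.
Travel time t = 3200 m / 0.52 m/s = 6154 s = 0.07123 d.
C = 11.19·exp(−0.43·0.07123) = 11.19·0.9698 = 10.85 mg/L.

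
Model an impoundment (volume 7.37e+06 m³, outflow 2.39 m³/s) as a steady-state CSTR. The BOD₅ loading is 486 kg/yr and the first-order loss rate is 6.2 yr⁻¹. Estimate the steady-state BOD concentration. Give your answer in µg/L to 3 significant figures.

Outflow Q = 2.39 m³/s × 3.156e+07 s/yr = 7.542e+07 m³/yr.
Steady-state CSTR mass balance: W = Q·C + k·V·C, so C = W/(Q + kV).
Q + kV = 7.542e+07 + 6.2·7.37e+06 = 1.211e+08 m³/yr.
C = 486/1.211e+08 = 4.013e-06 kg/m³ = 0.004013 mg/L = 4.013 µg/L.

4.01 µg/L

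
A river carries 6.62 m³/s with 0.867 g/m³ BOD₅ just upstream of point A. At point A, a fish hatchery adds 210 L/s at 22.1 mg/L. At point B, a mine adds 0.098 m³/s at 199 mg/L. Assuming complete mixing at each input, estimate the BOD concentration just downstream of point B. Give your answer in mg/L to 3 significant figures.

210 L/s = 0.21 m³/s.
After input A: C = (6.62·0.867 + 0.21·22.1) / 6.83 = 1.52 mg/L.
After input B: C = (6.83·1.52 + 0.098·199) / 6.928 = 4.313 mg/L.

4.31 mg/L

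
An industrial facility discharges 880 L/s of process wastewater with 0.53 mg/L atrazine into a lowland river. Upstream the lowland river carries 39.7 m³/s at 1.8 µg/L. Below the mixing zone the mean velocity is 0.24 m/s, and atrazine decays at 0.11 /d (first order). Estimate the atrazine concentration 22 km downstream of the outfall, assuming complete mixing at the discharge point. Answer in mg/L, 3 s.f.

880 L/s = 0.88 m³/s.
1.8 µg/L = 0.0018 mg/L.
After complete mixing, C₀ = (0.88·0.53 + 39.7·0.0018) / 40.58 = 0.01325 mg/L.
Travel time t = 2.2e+04 m / 0.24 m/s = 9.167e+04 s = 1.061 d.
C = 0.01325·exp(−0.11·1.061) = 0.01325·0.8898 = 0.01179 mg/L.

0.0118 mg/L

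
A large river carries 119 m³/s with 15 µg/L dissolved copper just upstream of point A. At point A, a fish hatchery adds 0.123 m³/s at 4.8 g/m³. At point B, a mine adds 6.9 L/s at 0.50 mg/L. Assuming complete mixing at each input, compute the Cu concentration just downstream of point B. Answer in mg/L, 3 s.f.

0.0200 mg/L

15 µg/L = 0.015 mg/L.
After input A: C = (119·0.015 + 0.123·4.8) / 119.1 = 0.01994 mg/L.
6.9 L/s = 0.0069 m³/s.
After input B: C = (119.1·0.01994 + 0.0069·0.5) / 119.1 = 0.01997 mg/L.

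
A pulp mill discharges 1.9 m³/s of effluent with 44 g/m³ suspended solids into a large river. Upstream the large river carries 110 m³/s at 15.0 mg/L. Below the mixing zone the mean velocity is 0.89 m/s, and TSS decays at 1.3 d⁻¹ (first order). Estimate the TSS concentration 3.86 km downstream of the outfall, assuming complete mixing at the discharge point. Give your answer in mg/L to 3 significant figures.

14.5 mg/L

After complete mixing, C₀ = (1.9·44 + 110·15) / 111.9 = 15.49 mg/L.
Travel time t = 3860 m / 0.89 m/s = 4337 s = 0.0502 d.
C = 15.49·exp(−1.3·0.0502) = 15.49·0.9368 = 14.51 mg/L.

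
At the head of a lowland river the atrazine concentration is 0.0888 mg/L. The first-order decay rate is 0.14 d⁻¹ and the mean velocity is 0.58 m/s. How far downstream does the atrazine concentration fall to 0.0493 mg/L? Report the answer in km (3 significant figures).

From C = C₀·e^(−kt), t = ln(C₀/C)/k = ln(0.0888/0.0493)/0.14 = 0.5885/0.14 = 4.203 d.
Distance = v·t = 0.58 m/s × 3.632e+05 s = 2.106e+05 m = 210.6 km.

211 km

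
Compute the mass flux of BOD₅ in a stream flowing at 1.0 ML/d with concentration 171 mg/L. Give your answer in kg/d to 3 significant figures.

171 kg/d

1.0 ML/d = 0.01157 m³/s.
Mass flux = Q·C = 0.01157 m³/s × 171 g/m³ = 1.979 g/s.
= 1.979 g/s × 86.4 = 171 kg/d.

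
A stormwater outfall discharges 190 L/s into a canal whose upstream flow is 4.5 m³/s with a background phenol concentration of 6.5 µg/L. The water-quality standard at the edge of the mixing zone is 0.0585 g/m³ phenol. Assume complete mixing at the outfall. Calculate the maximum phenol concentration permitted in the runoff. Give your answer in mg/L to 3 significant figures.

190 L/s = 0.19 m³/s.
6.5 µg/L = 0.0065 mg/L.
Mass balance: 0.0585·4.69 = 0.19·Cₑ + 4.5·0.0065.
Cₑ = (0.2744 − 0.02925) / 0.19 = 1.29 mg/L.

1.29 mg/L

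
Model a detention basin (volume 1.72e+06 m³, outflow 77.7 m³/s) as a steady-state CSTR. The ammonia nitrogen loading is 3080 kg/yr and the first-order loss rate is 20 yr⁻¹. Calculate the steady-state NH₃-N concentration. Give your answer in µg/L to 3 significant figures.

Outflow Q = 77.7 m³/s × 3.156e+07 s/yr = 2.452e+09 m³/yr.
Steady-state CSTR mass balance: W = Q·C + k·V·C, so C = W/(Q + kV).
Q + kV = 2.452e+09 + 20·1.72e+06 = 2.486e+09 m³/yr.
C = 3080/2.486e+09 = 1.239e-06 kg/m³ = 0.001239 mg/L = 1.239 µg/L.

1.24 µg/L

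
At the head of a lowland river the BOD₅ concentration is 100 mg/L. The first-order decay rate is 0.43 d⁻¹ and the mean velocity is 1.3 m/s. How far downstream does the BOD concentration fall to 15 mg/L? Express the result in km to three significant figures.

From C = C₀·e^(−kt), t = ln(C₀/C)/k = ln(100/15)/0.43 = 1.897/0.43 = 4.412 d.
Distance = v·t = 1.3 m/s × 3.812e+05 s = 4.955e+05 m = 495.5 km.

496 km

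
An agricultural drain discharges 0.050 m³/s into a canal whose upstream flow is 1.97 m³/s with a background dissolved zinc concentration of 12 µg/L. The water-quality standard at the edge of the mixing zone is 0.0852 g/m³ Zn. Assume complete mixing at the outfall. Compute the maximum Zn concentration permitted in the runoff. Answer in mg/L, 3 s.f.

2.97 mg/L

12 µg/L = 0.012 mg/L.
Mass balance: 0.0852·2.02 = 0.05·Cₑ + 1.97·0.012.
Cₑ = (0.1721 − 0.02364) / 0.05 = 2.969 mg/L.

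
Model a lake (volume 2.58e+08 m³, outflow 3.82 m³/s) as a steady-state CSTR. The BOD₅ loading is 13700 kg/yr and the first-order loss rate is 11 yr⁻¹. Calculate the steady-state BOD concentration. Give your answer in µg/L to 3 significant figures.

4.63 µg/L

Outflow Q = 3.82 m³/s × 3.156e+07 s/yr = 1.206e+08 m³/yr.
Steady-state CSTR mass balance: W = Q·C + k·V·C, so C = W/(Q + kV).
Q + kV = 1.206e+08 + 11·2.58e+08 = 2.959e+09 m³/yr.
C = 13700/2.959e+09 = 4.631e-06 kg/m³ = 0.004631 mg/L = 4.631 µg/L.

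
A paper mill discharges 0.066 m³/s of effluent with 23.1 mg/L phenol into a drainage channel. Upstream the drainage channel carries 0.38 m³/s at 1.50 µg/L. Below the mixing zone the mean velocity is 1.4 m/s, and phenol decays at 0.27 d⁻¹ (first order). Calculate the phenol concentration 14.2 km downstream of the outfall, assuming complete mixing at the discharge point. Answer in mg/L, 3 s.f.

1.50 µg/L = 0.0015 mg/L.
After complete mixing, C₀ = (0.066·23.1 + 0.38·0.0015) / 0.446 = 3.42 mg/L.
Travel time t = 1.42e+04 m / 1.4 m/s = 1.014e+04 s = 0.1174 d.
C = 3.42·exp(−0.27·0.1174) = 3.42·0.9688 = 3.313 mg/L.

3.31 mg/L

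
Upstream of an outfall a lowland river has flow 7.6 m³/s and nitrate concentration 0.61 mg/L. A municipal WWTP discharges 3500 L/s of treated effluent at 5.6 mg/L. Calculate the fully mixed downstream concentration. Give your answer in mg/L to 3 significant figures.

2.18 mg/L

3500 L/s = 3.5 m³/s.
Conservation of mass across the mixing zone: C = (3.5·5.6 + 7.6·0.61) / (3.5 + 7.6) = 24.24/11.1 = 2.183 mg/L.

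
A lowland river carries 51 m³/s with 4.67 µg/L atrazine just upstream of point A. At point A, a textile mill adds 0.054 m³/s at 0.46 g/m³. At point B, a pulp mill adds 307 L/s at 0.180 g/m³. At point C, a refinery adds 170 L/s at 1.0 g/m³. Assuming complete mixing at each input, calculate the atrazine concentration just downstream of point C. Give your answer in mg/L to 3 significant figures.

4.67 µg/L = 0.00467 mg/L.
After input A: C = (51·0.00467 + 0.054·0.46) / 51.05 = 0.005152 mg/L.
307 L/s = 0.307 m³/s.
After input B: C = (51.05·0.005152 + 0.307·0.18) / 51.36 = 0.006197 mg/L.
170 L/s = 0.17 m³/s.
After input C: C = (51.36·0.006197 + 0.17·1) / 51.53 = 0.009475 mg/L.

0.00948 mg/L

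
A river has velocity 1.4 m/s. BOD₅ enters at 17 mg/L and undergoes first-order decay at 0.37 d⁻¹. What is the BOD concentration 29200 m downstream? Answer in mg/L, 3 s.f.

15.5 mg/L

Travel time t = 29200 m / 1.4 m/s = 2.92e+04/1.4 = 2.086e+04 s = 0.2414 d.
First-order decay: C = 17·exp(−0.37·0.2414) = 17·0.9146 = 15.55 mg/L.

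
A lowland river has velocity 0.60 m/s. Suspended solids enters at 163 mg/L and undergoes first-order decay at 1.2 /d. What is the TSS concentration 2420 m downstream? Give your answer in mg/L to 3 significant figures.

154 mg/L

Travel time t = 2420 m / 0.60 m/s = 2420/0.60 = 4033 s = 0.04668 d.
First-order decay: C = 163·exp(−1.2·0.04668) = 163·0.9455 = 154.1 mg/L.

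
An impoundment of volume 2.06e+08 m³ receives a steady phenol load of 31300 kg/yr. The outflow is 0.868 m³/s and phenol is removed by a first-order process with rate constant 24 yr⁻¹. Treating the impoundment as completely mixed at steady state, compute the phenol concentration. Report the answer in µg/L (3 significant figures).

6.30 µg/L

Outflow Q = 0.868 m³/s × 3.156e+07 s/yr = 2.739e+07 m³/yr.
Steady-state CSTR mass balance: W = Q·C + k·V·C, so C = W/(Q + kV).
Q + kV = 2.739e+07 + 24·2.06e+08 = 4.971e+09 m³/yr.
C = 31300/4.971e+09 = 6.296e-06 kg/m³ = 0.006296 mg/L = 6.296 µg/L.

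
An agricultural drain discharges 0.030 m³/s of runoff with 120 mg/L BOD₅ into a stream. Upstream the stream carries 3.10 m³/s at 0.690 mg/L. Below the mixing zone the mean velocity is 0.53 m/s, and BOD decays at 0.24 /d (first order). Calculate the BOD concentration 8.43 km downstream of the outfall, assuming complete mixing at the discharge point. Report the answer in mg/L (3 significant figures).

After complete mixing, C₀ = (0.03·120 + 3.1·0.69) / 3.13 = 1.834 mg/L.
Travel time t = 8430 m / 0.53 m/s = 1.591e+04 s = 0.1841 d.
C = 1.834·exp(−0.24·0.1841) = 1.834·0.9568 = 1.754 mg/L.

1.75 mg/L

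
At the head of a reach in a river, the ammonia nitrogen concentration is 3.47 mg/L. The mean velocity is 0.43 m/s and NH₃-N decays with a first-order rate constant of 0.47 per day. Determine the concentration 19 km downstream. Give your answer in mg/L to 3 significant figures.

Travel time t = 19 km / 0.43 m/s = 1.9e+04/0.43 = 4.419e+04 s = 0.5114 d.
First-order decay: C = 3.47·exp(−0.47·0.5114) = 3.47·0.7863 = 2.729 mg/L.

2.73 mg/L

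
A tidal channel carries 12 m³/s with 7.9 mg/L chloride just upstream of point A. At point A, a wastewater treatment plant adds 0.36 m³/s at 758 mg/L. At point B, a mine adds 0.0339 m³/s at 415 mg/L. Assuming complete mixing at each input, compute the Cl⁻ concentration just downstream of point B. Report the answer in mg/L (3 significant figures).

30.8 mg/L

After input A: C = (12·7.9 + 0.36·758) / 12.36 = 29.75 mg/L.
After input B: C = (12.36·29.75 + 0.0339·415) / 12.39 = 30.8 mg/L.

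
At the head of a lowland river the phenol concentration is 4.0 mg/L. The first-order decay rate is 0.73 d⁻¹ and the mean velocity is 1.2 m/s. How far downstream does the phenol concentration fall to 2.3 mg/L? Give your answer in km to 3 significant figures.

From C = C₀·e^(−kt), t = ln(C₀/C)/k = ln(4.0/2.3)/0.73 = 0.5534/0.73 = 0.7581 d.
Distance = v·t = 1.2 m/s × 6.55e+04 s = 7.86e+04 m = 78.6 km.

78.6 km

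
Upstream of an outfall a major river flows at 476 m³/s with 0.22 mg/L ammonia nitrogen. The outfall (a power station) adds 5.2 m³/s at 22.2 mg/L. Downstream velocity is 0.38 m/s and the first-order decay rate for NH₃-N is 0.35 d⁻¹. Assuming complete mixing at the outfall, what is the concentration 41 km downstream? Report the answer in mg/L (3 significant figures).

After complete mixing, C₀ = (5.2·22.2 + 476·0.22) / 481.2 = 0.4575 mg/L.
Travel time t = 4.1e+04 m / 0.38 m/s = 1.079e+05 s = 1.249 d.
C = 0.4575·exp(−0.35·1.249) = 0.4575·0.6459 = 0.2955 mg/L.

0.296 mg/L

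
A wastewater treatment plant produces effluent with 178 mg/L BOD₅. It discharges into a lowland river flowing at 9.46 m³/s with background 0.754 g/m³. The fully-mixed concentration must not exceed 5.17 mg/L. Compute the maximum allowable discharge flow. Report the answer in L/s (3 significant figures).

242 L/s

Mass balance at complete mixing: C_std·(Q_w + Q_r) = Q_w·C_e + Q_r·C_b.
Rearranging, Q_w = Q_r·(C_std − C_b)/(C_e − C_std) = 9.46·(5.17 − 0.754) / (178 − 5.17) = 0.2417 m³/s.
= 241.7 L/s.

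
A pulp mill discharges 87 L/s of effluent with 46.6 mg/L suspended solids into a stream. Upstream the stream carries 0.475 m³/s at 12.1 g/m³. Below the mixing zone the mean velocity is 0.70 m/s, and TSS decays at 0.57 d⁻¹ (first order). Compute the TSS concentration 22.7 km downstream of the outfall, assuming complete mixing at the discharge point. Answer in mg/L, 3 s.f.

14.1 mg/L

87 L/s = 0.087 m³/s.
After complete mixing, C₀ = (0.087·46.6 + 0.475·12.1) / 0.562 = 17.44 mg/L.
Travel time t = 2.27e+04 m / 0.70 m/s = 3.243e+04 s = 0.3753 d.
C = 17.44·exp(−0.57·0.3753) = 17.44·0.8074 = 14.08 mg/L.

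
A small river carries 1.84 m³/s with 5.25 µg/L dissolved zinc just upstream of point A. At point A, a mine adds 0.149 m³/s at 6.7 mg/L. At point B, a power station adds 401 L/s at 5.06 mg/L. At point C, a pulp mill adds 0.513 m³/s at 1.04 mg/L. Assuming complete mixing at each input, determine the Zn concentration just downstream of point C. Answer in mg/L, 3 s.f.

5.25 µg/L = 0.00525 mg/L.
After input A: C = (1.84·0.00525 + 0.149·6.7) / 1.989 = 0.5068 mg/L.
401 L/s = 0.401 m³/s.
After input B: C = (1.989·0.5068 + 0.401·5.06) / 2.39 = 1.271 mg/L.
After input C: C = (2.39·1.271 + 0.513·1.04) / 2.903 = 1.23 mg/L.

1.23 mg/L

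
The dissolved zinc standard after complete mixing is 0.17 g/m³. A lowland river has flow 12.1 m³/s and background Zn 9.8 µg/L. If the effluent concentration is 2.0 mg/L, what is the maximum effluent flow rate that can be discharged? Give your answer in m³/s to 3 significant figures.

1.06 m³/s

9.8 µg/L = 0.0098 mg/L.
Mass balance at complete mixing: C_std·(Q_w + Q_r) = Q_w·C_e + Q_r·C_b.
Rearranging, Q_w = Q_r·(C_std − C_b)/(C_e − C_std) = 12.1·(0.17 − 0.0098) / (2 − 0.17) = 1.059 m³/s.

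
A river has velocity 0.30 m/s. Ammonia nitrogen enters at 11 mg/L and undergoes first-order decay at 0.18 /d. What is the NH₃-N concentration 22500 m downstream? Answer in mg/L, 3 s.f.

9.41 mg/L

Travel time t = 22500 m / 0.30 m/s = 2.25e+04/0.30 = 7.5e+04 s = 0.8681 d.
First-order decay: C = 11·exp(−0.18·0.8681) = 11·0.8553 = 9.409 mg/L.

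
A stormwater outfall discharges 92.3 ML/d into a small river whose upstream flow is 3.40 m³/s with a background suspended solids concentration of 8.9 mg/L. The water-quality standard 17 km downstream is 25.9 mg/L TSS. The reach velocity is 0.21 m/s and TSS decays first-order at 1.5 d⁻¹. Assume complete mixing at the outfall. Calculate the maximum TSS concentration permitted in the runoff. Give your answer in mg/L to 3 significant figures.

413 mg/L

92.3 ML/d = 1.068 m³/s.
Travel time to the compliance point: t = 1.7e+04/0.21 = 8.095e+04 s = 0.9369 d; decay factor exp(−1.5·0.9369) = 0.2453.
So the concentration just after mixing may be at most 25.9/0.2453 = 105.6 mg/L.
Mass balance: 105.6·4.468 = 1.068·Cₑ + 3.4·8.9.
Cₑ = (471.9 − 30.26) / 1.068 = 413.4 mg/L.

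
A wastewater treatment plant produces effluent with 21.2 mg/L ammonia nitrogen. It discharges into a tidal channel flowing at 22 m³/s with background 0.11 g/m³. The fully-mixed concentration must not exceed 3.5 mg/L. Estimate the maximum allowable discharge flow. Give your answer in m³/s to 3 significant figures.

4.21 m³/s

Mass balance at complete mixing: C_std·(Q_w + Q_r) = Q_w·C_e + Q_r·C_b.
Rearranging, Q_w = Q_r·(C_std − C_b)/(C_e − C_std) = 22·(3.5 − 0.11) / (21.2 − 3.5) = 4.214 m³/s.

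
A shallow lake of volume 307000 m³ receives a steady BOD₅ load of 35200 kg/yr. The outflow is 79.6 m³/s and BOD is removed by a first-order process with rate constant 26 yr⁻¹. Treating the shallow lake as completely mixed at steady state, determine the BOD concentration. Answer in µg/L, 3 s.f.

Outflow Q = 79.6 m³/s × 3.156e+07 s/yr = 2.512e+09 m³/yr.
Steady-state CSTR mass balance: W = Q·C + k·V·C, so C = W/(Q + kV).
Q + kV = 2.512e+09 + 26·307000 = 2.52e+09 m³/yr.
C = 35200/2.52e+09 = 1.397e-05 kg/m³ = 0.01397 mg/L = 13.97 µg/L.

14.0 µg/L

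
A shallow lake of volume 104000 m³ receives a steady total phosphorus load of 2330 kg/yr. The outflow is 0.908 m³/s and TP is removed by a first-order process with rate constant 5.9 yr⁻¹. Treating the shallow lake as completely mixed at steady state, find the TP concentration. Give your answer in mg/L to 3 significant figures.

0.0796 mg/L

Outflow Q = 0.908 m³/s × 3.156e+07 s/yr = 2.865e+07 m³/yr.
Steady-state CSTR mass balance: W = Q·C + k·V·C, so C = W/(Q + kV).
Q + kV = 2.865e+07 + 5.9·104000 = 2.927e+07 m³/yr.
C = 2330/2.927e+07 = 7.961e-05 kg/m³ = 0.07961 mg/L.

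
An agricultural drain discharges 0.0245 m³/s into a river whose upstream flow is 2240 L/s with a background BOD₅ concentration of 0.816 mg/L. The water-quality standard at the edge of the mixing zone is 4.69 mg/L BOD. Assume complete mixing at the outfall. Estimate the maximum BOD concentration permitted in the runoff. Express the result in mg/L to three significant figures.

359 mg/L

2240 L/s = 2.24 m³/s.
Mass balance: 4.69·2.265 = 0.0245·Cₑ + 2.24·0.816.
Cₑ = (10.62 − 1.828) / 0.0245 = 358.9 mg/L.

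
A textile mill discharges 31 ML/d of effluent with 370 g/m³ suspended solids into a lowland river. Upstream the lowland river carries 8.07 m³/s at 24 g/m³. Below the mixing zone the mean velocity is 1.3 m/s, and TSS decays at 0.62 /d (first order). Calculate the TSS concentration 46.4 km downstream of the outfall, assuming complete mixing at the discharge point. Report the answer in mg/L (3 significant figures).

30.0 mg/L

31 ML/d = 0.3588 m³/s.
After complete mixing, C₀ = (0.3588·370 + 8.07·24) / 8.429 = 38.73 mg/L.
Travel time t = 4.64e+04 m / 1.3 m/s = 3.569e+04 s = 0.4131 d.
C = 38.73·exp(−0.62·0.4131) = 38.73·0.774 = 29.98 mg/L.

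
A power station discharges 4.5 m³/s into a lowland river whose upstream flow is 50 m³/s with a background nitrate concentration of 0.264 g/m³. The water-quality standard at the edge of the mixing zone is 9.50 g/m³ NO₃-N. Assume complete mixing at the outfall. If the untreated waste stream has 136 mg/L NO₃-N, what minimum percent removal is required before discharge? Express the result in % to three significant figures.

Mass balance: 9.5·54.5 = 4.5·Cₑ + 50·0.264.
Cₑ = (517.8 − 13.2) / 4.5 = 112.1 mg/L.
Required removal = 1 − 112.1/136 = 17.56 %.

17.6 %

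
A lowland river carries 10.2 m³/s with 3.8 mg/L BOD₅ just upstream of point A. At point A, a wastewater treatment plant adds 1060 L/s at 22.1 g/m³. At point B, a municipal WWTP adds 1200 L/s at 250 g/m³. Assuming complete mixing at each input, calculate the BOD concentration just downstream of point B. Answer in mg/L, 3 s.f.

29.1 mg/L

1060 L/s = 1.06 m³/s.
After input A: C = (10.2·3.8 + 1.06·22.1) / 11.26 = 5.523 mg/L.
1200 L/s = 1.2 m³/s.
After input B: C = (11.26·5.523 + 1.2·250) / 12.46 = 29.07 mg/L.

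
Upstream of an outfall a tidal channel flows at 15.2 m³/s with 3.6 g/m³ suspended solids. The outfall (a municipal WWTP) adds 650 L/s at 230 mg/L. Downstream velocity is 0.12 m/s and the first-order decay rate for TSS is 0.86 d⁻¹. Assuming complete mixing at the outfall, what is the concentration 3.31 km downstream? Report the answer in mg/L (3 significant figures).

650 L/s = 0.65 m³/s.
After complete mixing, C₀ = (0.65·230 + 15.2·3.6) / 15.85 = 12.88 mg/L.
Travel time t = 3310 m / 0.12 m/s = 2.758e+04 s = 0.3193 d.
C = 12.88·exp(−0.86·0.3193) = 12.88·0.7599 = 9.791 mg/L.

9.79 mg/L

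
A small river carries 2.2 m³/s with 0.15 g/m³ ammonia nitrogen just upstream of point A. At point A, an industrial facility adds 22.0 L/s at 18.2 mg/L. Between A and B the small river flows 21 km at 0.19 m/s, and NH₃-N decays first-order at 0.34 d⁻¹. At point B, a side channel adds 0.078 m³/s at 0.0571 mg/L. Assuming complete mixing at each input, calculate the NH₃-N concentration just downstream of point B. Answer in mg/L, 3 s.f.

0.207 mg/L

22.0 L/s = 0.022 m³/s.
After input A: C = (2.2·0.15 + 0.022·18.2) / 2.222 = 0.3287 mg/L.
Over the 21 km reach to input B (t = 1.105e+05 s = 1.279 d), decay gives C = 0.3287·exp(−0.34·1.279) = 0.2128 mg/L.
After input B: C = (2.222·0.2128 + 0.078·0.0571) / 2.3 = 0.2075 mg/L.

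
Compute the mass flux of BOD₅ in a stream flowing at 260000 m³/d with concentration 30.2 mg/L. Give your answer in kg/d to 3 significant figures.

7850 kg/d

260000 m³/d = 3.009 m³/s.
Mass flux = Q·C = 3.009 m³/s × 30.2 g/m³ = 90.88 g/s.
= 90.88 g/s × 86.4 = 7852 kg/d.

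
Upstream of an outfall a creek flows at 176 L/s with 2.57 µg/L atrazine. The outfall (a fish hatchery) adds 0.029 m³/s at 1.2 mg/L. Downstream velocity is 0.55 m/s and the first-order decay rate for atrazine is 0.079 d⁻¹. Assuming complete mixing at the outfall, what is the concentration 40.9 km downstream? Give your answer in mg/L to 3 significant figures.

176 L/s = 0.176 m³/s.
2.57 µg/L = 0.00257 mg/L.
After complete mixing, C₀ = (0.029·1.2 + 0.176·0.00257) / 0.205 = 0.172 mg/L.
Travel time t = 4.09e+04 m / 0.55 m/s = 7.436e+04 s = 0.8607 d.
C = 0.172·exp(−0.079·0.8607) = 0.172·0.9343 = 0.1607 mg/L.

0.161 mg/L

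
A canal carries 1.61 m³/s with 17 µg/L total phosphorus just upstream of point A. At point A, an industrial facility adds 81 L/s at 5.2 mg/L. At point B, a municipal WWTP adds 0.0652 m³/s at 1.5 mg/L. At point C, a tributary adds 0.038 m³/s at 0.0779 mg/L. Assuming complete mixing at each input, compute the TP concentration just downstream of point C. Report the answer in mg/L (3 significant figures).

0.306 mg/L

17 µg/L = 0.017 mg/L.
81 L/s = 0.081 m³/s.
After input A: C = (1.61·0.017 + 0.081·5.2) / 1.691 = 0.2653 mg/L.
After input B: C = (1.691·0.2653 + 0.0652·1.5) / 1.756 = 0.3111 mg/L.
After input C: C = (1.756·0.3111 + 0.038·0.0779) / 1.794 = 0.3062 mg/L.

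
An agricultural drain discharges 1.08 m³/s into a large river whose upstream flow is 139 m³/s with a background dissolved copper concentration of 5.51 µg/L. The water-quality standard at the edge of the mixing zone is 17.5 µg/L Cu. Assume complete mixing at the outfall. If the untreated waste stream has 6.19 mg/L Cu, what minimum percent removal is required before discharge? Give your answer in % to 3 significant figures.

74.8 %

5.51 µg/L = 0.00551 mg/L.
17.5 µg/L = 0.0175 mg/L.
Mass balance: 0.0175·140.1 = 1.08·Cₑ + 139·0.00551.
Cₑ = (2.451 − 0.7659) / 1.08 = 1.561 mg/L.
Required removal = 1 − 1.561/6.19 = 74.79 %.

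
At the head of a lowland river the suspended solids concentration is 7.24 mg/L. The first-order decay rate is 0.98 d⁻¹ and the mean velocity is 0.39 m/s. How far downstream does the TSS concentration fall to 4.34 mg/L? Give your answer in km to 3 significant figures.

From C = C₀·e^(−kt), t = ln(C₀/C)/k = ln(7.24/4.34)/0.98 = 0.5117/0.98 = 0.5222 d.
Distance = v·t = 0.39 m/s × 4.512e+04 s = 1.76e+04 m = 17.6 km.

17.6 km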